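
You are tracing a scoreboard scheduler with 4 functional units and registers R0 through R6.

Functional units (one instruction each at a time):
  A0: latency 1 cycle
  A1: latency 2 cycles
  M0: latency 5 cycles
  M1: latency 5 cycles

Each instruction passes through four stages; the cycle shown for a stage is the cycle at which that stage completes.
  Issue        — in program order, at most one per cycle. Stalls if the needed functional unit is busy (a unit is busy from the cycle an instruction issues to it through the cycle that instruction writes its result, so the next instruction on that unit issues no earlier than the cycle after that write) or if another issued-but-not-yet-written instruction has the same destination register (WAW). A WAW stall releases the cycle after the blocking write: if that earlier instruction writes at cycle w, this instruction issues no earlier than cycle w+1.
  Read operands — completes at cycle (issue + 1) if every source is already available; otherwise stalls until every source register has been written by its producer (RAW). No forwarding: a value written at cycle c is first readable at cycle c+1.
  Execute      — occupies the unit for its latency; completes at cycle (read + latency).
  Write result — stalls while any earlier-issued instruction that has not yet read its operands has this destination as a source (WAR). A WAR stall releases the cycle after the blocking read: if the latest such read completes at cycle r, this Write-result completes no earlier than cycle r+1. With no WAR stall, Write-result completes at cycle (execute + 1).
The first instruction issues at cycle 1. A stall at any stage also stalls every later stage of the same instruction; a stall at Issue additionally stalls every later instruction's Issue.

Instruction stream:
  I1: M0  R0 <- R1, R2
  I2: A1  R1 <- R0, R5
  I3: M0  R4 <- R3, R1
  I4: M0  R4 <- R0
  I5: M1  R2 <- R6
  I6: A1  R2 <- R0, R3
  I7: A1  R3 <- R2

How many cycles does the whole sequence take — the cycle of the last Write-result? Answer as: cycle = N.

[1] issue I1 (M0)
[2] I1 read-ops | issue I2 (A1)
[7] I1 finished on M0
[8] I1→R0
[9] I2 read-ops | issue I3 (M0)
[11] I2 finished on A1
[12] I2→R1
[13] I3 read-ops
[18] I3 finished on M0
[19] I3→R4
[20] issue I4 (M0)
[21] I4 read-ops | issue I5 (M1)
[22] I5 read-ops
[26] I4 finished on M0
[27] I4→R4 | I5 finished on M1
[28] I5→R2
[29] issue I6 (A1)
[30] I6 read-ops
[32] I6 finished on A1
[33] I6→R2
[34] issue I7 (A1)
[35] I7 read-ops
[37] I7 finished on A1
[38] I7→R3

cycle = 38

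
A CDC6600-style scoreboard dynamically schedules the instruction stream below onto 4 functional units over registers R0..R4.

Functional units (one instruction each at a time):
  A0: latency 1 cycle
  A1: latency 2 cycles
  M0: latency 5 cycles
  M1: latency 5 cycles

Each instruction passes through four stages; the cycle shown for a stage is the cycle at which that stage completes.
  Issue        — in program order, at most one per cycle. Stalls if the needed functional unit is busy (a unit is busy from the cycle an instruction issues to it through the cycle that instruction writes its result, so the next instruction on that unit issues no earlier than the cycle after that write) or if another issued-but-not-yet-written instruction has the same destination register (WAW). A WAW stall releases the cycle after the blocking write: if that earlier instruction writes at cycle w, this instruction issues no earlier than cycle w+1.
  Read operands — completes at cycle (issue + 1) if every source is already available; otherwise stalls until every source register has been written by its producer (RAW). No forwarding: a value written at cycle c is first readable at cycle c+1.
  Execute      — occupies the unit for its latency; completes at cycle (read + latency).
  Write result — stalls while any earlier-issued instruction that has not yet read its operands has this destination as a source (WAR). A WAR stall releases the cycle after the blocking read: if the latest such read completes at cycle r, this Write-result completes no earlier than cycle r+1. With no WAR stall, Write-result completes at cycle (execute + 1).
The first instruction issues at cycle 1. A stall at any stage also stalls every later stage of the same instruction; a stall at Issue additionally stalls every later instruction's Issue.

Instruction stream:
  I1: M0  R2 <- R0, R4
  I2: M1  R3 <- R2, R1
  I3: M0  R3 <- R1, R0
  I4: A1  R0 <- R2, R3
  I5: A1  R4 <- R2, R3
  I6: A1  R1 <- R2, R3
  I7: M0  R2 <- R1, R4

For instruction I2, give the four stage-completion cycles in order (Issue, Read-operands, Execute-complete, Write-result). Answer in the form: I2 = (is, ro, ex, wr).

I2 = (2, 9, 14, 15)

cycle 1: issue I1 (M0)
cycle 2: I1 read-ops | issue I2 (M1)
cycle 7: I1 finished on M0
cycle 8: I1→R2
cycle 9: I2 read-ops
cycle 14: I2 finished on M1
cycle 15: I2→R3
cycle 16: issue I3 (M0)
cycle 17: I3 read-ops | issue I4 (A1)
cycle 22: I3 finished on M0
cycle 23: I3→R3
cycle 24: I4 read-ops
cycle 26: I4 finished on A1
cycle 27: I4→R0
cycle 28: issue I5 (A1)
cycle 29: I5 read-ops
cycle 31: I5 finished on A1
cycle 32: I5→R4
cycle 33: issue I6 (A1)
cycle 34: I6 read-ops | issue I7 (M0)
cycle 36: I6 finished on A1
cycle 37: I6→R1
cycle 38: I7 read-ops
cycle 43: I7 finished on M0
cycle 44: I7→R2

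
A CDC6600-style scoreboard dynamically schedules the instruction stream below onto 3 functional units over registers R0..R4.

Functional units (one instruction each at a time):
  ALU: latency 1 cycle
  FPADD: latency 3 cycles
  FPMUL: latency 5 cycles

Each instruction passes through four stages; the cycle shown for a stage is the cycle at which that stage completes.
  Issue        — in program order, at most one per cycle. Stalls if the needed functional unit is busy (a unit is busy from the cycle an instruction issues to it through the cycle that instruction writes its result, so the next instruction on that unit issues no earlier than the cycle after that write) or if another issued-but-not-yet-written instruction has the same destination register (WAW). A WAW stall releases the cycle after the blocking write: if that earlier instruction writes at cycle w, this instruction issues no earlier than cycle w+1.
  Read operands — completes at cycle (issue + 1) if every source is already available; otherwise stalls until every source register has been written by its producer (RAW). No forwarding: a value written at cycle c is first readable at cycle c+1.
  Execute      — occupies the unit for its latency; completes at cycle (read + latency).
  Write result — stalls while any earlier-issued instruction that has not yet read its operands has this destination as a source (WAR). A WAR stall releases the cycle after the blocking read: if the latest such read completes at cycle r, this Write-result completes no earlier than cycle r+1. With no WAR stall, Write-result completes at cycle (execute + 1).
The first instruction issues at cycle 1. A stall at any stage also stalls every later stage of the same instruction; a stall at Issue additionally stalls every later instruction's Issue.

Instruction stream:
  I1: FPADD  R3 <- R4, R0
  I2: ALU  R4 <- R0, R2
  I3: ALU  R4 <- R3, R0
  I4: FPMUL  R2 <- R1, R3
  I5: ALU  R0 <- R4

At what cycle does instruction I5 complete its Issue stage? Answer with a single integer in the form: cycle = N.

  I1 | 1 | 2 | 5 | 6
  I2 | 2 | 3 | 4 | 5
  I3 | 6 | 7 | 8 | 9   struct: ALU busy until I2 writes@5
  I4 | 7 | 8 | 13 | 14
  I5 | 10 | 11 | 12 | 13   struct: ALU busy until I3 writes@9

cycle = 10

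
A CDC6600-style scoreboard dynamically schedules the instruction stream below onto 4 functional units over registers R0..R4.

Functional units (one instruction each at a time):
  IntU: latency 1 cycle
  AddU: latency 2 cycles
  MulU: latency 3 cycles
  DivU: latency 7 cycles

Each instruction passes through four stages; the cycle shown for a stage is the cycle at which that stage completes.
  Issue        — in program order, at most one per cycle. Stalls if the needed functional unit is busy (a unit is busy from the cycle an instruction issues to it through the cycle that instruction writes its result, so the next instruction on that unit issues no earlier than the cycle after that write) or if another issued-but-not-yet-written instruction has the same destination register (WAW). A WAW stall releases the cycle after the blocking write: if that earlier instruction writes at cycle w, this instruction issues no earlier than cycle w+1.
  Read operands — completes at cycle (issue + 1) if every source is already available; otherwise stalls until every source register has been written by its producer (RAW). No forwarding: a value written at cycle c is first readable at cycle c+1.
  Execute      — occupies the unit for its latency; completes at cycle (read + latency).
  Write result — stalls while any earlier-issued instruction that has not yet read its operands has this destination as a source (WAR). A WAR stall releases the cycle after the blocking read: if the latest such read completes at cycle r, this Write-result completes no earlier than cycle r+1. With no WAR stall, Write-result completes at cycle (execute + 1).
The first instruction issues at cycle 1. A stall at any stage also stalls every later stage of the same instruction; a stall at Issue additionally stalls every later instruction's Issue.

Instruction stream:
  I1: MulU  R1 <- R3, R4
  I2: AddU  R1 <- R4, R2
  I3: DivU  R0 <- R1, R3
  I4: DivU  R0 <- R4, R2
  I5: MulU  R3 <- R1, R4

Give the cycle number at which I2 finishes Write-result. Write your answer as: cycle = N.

cycle = 11

t=1  I1 issues→MulU
t=2  I1 reads
t=5  I1 exec-done
t=6  I1 writes R1
t=7  I2 issues→AddU
t=8  I2 reads, I3 issues→DivU
t=10  I2 exec-done
t=11  I2 writes R1
t=12  I3 reads
t=19  I3 exec-done
t=20  I3 writes R0
t=21  I4 issues→DivU
t=22  I4 reads, I5 issues→MulU
t=23  I5 reads
t=26  I5 exec-done
t=27  I5 writes R3
t=29  I4 exec-done
t=30  I4 writes R0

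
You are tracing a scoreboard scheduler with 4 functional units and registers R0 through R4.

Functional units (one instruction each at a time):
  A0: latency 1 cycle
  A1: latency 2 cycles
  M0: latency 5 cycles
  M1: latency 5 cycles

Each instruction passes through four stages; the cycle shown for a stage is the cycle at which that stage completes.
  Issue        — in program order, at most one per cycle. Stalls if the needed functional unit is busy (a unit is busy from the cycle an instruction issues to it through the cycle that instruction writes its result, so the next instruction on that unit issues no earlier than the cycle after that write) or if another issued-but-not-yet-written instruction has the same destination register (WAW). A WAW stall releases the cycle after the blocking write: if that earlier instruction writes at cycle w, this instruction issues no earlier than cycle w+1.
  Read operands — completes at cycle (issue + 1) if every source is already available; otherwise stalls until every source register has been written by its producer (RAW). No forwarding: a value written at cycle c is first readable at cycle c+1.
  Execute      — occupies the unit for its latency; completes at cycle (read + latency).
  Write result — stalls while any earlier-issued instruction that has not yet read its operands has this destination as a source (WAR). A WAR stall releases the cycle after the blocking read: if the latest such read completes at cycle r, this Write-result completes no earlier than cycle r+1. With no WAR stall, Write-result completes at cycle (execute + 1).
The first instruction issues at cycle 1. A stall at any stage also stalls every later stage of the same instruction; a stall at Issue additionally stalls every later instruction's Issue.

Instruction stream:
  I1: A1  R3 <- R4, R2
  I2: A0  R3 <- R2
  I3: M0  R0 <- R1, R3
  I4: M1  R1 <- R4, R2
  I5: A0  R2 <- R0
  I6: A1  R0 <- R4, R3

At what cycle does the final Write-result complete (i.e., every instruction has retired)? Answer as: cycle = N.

[I1] 1/2/4/5
[I2] 6/7/8/9  (WAW R3: wait I1 write@5)
[I3] 7/10/15/16  (RAW R3: wait I2 write@9)
[I4] 8/9/14/15
[I5] 10/17/18/19  (struct: A0 busy until I2 writes@9; RAW R0: wait I3 write@16)
[I6] 17/18/20/21  (WAW R0: wait I3 write@16)

cycle = 21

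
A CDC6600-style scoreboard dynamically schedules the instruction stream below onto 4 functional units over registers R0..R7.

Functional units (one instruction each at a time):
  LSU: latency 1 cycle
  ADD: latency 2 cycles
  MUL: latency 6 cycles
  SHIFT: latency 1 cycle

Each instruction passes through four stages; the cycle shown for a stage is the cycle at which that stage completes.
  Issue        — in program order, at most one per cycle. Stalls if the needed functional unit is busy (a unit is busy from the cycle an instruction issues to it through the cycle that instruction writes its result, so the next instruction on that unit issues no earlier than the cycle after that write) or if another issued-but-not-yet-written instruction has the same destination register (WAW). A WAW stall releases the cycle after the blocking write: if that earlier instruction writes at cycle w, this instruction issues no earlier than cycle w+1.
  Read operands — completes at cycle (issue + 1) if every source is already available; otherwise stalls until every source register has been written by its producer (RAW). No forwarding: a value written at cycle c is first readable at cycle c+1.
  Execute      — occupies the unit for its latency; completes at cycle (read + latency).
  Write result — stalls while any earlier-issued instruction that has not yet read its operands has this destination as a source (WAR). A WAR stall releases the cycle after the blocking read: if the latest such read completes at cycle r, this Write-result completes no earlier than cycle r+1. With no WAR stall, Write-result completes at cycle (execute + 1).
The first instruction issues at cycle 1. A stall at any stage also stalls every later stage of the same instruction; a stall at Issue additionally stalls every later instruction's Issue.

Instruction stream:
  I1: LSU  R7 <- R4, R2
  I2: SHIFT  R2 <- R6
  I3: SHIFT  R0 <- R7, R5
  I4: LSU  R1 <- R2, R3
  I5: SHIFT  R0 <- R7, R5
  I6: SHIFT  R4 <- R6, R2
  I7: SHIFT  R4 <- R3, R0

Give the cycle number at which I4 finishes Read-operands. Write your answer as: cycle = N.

cycle 1: I1 dispatched to LSU
cycle 2: I1 operands ready · I2 dispatched to SHIFT
cycle 3: I1 complete · I2 operands ready
cycle 4: R7←I1 · I2 complete
cycle 5: R2←I2
cycle 6: I3 dispatched to SHIFT
cycle 7: I3 operands ready · I4 dispatched to LSU
cycle 8: I3 complete · I4 operands ready
cycle 9: R0←I3 · I4 complete
cycle 10: R1←I4 · I5 dispatched to SHIFT
cycle 11: I5 operands ready
cycle 12: I5 complete
cycle 13: R0←I5
cycle 14: I6 dispatched to SHIFT
cycle 15: I6 operands ready
cycle 16: I6 complete
cycle 17: R4←I6
cycle 18: I7 dispatched to SHIFT
cycle 19: I7 operands ready
cycle 20: I7 complete
cycle 21: R4←I7

cycle = 8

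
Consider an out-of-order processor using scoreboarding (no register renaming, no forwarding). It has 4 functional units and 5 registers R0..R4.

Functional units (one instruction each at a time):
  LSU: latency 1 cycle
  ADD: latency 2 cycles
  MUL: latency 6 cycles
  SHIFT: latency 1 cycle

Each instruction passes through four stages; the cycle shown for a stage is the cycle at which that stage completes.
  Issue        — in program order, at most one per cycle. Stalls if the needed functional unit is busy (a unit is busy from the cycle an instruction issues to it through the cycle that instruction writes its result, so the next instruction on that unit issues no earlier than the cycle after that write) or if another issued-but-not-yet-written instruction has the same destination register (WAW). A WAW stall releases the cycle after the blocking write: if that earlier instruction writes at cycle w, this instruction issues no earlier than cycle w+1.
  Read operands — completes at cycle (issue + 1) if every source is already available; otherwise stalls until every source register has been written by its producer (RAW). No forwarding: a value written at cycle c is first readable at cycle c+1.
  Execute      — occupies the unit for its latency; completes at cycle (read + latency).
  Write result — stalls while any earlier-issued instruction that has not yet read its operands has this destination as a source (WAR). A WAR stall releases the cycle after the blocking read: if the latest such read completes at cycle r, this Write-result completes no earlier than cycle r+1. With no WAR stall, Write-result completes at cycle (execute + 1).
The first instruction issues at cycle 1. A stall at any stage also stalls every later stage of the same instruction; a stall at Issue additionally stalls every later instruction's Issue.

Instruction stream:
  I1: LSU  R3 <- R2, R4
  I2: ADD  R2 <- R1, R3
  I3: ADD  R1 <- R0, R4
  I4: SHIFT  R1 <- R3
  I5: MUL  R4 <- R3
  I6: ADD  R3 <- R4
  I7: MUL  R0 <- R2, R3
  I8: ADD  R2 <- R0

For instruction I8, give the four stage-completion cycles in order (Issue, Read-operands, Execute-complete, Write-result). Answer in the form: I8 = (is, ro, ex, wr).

I1  is:1  ro:2  ex:3  wr:4
I2  is:2  ro:5  ex:7  wr:8  — RAW R3: wait I1 write@4
I3  is:9  ro:10  ex:12  wr:13  — struct: ADD busy until I2 writes@8
I4  is:14  ro:15  ex:16  wr:17  — WAW R1: wait I3 write@13
I5  is:15  ro:16  ex:22  wr:23
I6  is:16  ro:24  ex:26  wr:27  — RAW R4: wait I5 write@23
I7  is:24  ro:28  ex:34  wr:35  — struct: MUL busy until I5 writes@23, RAW R3: wait I6 write@27
I8  is:28  ro:36  ex:38  wr:39  — struct: ADD busy until I6 writes@27, RAW R0: wait I7 write@35

I8 = (28, 36, 38, 39)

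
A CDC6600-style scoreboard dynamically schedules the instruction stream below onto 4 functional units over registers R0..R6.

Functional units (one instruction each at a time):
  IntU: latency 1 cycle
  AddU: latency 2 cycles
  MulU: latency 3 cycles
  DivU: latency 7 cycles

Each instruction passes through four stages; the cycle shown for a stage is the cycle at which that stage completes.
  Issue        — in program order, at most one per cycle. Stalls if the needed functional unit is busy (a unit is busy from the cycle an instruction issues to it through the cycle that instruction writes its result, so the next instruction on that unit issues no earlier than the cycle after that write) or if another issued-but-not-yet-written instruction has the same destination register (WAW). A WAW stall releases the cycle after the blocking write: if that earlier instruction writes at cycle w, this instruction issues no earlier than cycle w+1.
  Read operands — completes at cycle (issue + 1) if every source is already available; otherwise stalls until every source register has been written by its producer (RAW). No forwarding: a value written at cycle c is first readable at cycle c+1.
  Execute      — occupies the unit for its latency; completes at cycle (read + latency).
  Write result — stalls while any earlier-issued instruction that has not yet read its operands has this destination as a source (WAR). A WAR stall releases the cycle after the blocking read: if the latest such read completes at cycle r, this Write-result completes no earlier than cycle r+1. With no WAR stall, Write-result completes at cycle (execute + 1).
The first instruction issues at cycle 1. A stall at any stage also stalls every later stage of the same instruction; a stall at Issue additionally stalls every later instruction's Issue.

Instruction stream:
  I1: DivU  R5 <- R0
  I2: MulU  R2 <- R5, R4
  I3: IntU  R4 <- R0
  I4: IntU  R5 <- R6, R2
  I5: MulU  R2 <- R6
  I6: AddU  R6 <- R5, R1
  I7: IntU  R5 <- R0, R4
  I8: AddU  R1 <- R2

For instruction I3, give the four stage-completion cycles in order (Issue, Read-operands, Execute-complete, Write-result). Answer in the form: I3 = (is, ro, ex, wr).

cycle 1: issue I1 (DivU)
cycle 2: I1 read-ops · issue I2 (MulU)
cycle 3: issue I3 (IntU)
cycle 4: I3 read-ops
cycle 5: I3 finished on IntU
cycle 9: I1 finished on DivU
cycle 10: I1→R5
cycle 11: I2 read-ops
cycle 12: I3→R4
cycle 13: issue I4 (IntU)
cycle 14: I2 finished on MulU
cycle 15: I2→R2
cycle 16: I4 read-ops · issue I5 (MulU)
cycle 17: I4 finished on IntU · I5 read-ops · issue I6 (AddU)
cycle 18: I4→R5
cycle 19: I6 read-ops · issue I7 (IntU)
cycle 20: I5 finished on MulU · I7 read-ops
cycle 21: I5→R2 · I6 finished on AddU · I7 finished on IntU
cycle 22: I6→R6 · I7→R5
cycle 23: issue I8 (AddU)
cycle 24: I8 read-ops
cycle 26: I8 finished on AddU
cycle 27: I8→R1

I3 = (3, 4, 5, 12)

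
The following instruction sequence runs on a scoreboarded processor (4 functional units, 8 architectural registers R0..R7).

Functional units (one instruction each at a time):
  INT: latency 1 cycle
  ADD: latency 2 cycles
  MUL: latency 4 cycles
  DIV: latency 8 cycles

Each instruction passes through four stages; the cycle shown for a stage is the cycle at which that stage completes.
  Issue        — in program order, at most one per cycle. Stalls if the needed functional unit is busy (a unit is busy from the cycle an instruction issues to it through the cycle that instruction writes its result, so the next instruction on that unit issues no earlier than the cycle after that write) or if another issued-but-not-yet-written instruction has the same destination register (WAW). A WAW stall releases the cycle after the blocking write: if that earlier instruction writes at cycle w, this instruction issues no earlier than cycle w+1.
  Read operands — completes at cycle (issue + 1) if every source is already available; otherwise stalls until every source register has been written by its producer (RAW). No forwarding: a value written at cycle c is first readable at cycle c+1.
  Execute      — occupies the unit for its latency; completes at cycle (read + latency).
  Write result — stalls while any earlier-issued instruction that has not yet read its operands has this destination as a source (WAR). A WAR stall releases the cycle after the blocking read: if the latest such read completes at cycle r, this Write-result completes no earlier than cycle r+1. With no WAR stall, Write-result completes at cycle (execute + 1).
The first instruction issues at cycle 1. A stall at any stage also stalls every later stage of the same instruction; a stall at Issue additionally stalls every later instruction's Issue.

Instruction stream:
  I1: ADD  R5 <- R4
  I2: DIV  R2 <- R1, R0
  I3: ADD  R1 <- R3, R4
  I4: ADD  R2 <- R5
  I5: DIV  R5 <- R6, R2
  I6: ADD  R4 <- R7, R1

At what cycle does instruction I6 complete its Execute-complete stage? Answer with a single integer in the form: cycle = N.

cycle = 21

t=1  issue I1 (ADD)
t=2  I1 read-ops · issue I2 (DIV)
t=3  I2 read-ops
t=4  I1 finished on ADD
t=5  I1→R5
t=6  issue I3 (ADD)
t=7  I3 read-ops
t=9  I3 finished on ADD
t=10  I3→R1
t=11  I2 finished on DIV
t=12  I2→R2
t=13  issue I4 (ADD)
t=14  I4 read-ops · issue I5 (DIV)
t=16  I4 finished on ADD
t=17  I4→R2
t=18  I5 read-ops · issue I6 (ADD)
t=19  I6 read-ops
t=21  I6 finished on ADD
t=22  I6→R4
t=26  I5 finished on DIV
t=27  I5→R5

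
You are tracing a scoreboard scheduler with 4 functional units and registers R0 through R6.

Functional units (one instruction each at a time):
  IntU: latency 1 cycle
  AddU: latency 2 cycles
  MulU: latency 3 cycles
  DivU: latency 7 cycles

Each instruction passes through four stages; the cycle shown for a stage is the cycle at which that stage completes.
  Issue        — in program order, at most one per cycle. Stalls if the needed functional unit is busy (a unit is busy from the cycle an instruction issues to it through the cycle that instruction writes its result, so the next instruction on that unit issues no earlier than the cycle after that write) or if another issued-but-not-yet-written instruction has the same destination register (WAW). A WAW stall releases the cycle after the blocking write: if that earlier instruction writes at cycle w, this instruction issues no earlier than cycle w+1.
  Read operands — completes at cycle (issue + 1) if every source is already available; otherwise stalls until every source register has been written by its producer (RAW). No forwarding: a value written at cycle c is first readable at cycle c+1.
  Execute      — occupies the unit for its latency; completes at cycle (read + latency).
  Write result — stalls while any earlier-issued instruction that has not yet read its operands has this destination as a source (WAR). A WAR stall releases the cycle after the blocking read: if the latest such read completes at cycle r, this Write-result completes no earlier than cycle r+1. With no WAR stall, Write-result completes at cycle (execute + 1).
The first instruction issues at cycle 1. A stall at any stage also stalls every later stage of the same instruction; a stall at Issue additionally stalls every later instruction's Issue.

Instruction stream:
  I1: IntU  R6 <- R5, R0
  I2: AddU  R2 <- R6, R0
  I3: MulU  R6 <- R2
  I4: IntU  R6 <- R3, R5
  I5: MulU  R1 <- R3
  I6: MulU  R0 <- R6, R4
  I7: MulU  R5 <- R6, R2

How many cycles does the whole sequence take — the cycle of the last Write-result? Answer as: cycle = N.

cycle = 32

  I1 | 1 | 2 | 3 | 4
  I2 | 2 | 5 | 7 | 8   RAW R6: wait I1 write@4
  I3 | 5 | 9 | 12 | 13   WAW R6: wait I1 write@4 · RAW R2: wait I2 write@8
  I4 | 14 | 15 | 16 | 17   WAW R6: wait I3 write@13
  I5 | 15 | 16 | 19 | 20
  I6 | 21 | 22 | 25 | 26   struct: MulU busy until I5 writes@20
  I7 | 27 | 28 | 31 | 32   struct: MulU busy until I6 writes@26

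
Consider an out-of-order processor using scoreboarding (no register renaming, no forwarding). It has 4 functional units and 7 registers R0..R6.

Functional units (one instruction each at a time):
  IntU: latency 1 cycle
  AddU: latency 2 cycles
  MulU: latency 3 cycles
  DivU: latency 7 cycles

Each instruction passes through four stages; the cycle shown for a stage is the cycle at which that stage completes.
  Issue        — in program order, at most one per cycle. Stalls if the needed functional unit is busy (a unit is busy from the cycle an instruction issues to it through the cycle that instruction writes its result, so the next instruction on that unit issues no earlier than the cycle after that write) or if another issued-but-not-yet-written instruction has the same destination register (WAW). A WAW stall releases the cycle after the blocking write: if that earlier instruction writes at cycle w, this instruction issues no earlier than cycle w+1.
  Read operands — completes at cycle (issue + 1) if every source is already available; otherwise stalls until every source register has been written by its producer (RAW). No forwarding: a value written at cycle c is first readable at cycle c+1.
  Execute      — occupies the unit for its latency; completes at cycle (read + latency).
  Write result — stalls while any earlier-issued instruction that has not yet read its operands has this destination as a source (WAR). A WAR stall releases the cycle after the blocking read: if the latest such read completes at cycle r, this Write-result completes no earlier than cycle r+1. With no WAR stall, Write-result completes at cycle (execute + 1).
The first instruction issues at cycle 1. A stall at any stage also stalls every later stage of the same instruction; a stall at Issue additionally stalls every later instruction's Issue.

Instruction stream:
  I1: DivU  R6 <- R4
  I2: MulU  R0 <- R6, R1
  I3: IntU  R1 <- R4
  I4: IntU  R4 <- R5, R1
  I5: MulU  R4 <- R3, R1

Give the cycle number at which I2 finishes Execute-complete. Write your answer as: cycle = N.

I1  is:1  ro:2  ex:9  wr:10
I2  is:2  ro:11  ex:14  wr:15  — RAW R6: wait I1 write@10
I3  is:3  ro:4  ex:5  wr:12  — WAR R1: wait I2 read@11
I4  is:13  ro:14  ex:15  wr:16  — struct: IntU busy until I3 writes@12
I5  is:17  ro:18  ex:21  wr:22  — WAW R4: wait I4 write@16

cycle = 14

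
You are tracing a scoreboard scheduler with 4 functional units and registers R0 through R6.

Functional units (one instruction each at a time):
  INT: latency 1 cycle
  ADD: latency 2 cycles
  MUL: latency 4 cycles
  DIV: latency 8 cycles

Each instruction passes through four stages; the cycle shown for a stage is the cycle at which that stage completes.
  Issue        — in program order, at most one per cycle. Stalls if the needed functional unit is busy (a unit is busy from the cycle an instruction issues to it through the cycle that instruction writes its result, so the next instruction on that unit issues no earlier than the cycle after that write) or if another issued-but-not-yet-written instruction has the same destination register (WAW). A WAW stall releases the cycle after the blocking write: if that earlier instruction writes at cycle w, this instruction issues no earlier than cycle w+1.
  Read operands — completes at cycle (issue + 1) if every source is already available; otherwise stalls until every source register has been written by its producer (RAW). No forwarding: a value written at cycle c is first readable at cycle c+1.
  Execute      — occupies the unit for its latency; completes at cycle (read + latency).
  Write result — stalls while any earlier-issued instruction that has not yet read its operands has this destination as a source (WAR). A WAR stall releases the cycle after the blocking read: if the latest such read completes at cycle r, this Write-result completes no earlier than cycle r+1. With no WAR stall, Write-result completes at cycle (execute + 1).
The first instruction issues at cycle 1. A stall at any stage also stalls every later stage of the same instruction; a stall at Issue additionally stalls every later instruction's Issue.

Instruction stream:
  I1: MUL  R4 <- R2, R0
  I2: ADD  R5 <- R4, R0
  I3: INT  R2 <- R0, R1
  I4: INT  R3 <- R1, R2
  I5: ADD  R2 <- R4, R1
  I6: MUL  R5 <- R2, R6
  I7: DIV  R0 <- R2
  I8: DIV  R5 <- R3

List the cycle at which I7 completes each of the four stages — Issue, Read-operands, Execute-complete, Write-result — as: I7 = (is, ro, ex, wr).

I7 = (14, 17, 25, 26)

[1] I1 dispatched to MUL
[2] I1 operands ready, I2 dispatched to ADD
[3] I3 dispatched to INT
[4] I3 operands ready
[5] I3 complete
[6] I1 complete, R2←I3
[7] R4←I1, I4 dispatched to INT
[8] I2 operands ready, I4 operands ready
[9] I4 complete
[10] I2 complete, R3←I4
[11] R5←I2
[12] I5 dispatched to ADD
[13] I5 operands ready, I6 dispatched to MUL
[14] I7 dispatched to DIV
[15] I5 complete
[16] R2←I5
[17] I6 operands ready, I7 operands ready
[21] I6 complete
[22] R5←I6
[25] I7 complete
[26] R0←I7
[27] I8 dispatched to DIV
[28] I8 operands ready
[36] I8 complete
[37] R5←I8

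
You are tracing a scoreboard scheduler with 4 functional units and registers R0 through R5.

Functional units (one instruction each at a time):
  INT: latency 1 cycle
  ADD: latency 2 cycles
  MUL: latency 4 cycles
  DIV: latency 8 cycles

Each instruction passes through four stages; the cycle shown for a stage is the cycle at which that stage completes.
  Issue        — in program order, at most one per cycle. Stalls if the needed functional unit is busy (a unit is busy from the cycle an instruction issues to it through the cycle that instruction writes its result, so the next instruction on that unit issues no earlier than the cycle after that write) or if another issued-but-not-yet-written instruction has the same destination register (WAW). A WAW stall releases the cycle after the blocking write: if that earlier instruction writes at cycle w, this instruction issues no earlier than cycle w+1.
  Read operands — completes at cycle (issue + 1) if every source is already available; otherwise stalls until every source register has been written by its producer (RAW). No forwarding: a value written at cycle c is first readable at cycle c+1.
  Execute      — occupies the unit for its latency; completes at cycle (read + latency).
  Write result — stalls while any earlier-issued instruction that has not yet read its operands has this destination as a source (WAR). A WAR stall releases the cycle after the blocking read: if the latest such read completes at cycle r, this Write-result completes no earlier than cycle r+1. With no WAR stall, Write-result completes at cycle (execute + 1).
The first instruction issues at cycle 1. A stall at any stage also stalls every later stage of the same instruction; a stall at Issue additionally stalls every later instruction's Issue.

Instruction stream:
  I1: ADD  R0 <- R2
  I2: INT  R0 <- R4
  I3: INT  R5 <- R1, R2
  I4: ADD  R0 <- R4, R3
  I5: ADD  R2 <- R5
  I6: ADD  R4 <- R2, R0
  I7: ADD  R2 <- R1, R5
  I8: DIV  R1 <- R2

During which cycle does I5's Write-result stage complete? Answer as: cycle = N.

cycle 1: I1 issues→ADD
cycle 2: I1 reads
cycle 4: I1 exec-done
cycle 5: I1 writes R0
cycle 6: I2 issues→INT
cycle 7: I2 reads
cycle 8: I2 exec-done
cycle 9: I2 writes R0
cycle 10: I3 issues→INT
cycle 11: I3 reads, I4 issues→ADD
cycle 12: I3 exec-done, I4 reads
cycle 13: I3 writes R5
cycle 14: I4 exec-done
cycle 15: I4 writes R0
cycle 16: I5 issues→ADD
cycle 17: I5 reads
cycle 19: I5 exec-done
cycle 20: I5 writes R2
cycle 21: I6 issues→ADD
cycle 22: I6 reads
cycle 24: I6 exec-done
cycle 25: I6 writes R4
cycle 26: I7 issues→ADD
cycle 27: I7 reads, I8 issues→DIV
cycle 29: I7 exec-done
cycle 30: I7 writes R2
cycle 31: I8 reads
cycle 39: I8 exec-done
cycle 40: I8 writes R1

cycle = 20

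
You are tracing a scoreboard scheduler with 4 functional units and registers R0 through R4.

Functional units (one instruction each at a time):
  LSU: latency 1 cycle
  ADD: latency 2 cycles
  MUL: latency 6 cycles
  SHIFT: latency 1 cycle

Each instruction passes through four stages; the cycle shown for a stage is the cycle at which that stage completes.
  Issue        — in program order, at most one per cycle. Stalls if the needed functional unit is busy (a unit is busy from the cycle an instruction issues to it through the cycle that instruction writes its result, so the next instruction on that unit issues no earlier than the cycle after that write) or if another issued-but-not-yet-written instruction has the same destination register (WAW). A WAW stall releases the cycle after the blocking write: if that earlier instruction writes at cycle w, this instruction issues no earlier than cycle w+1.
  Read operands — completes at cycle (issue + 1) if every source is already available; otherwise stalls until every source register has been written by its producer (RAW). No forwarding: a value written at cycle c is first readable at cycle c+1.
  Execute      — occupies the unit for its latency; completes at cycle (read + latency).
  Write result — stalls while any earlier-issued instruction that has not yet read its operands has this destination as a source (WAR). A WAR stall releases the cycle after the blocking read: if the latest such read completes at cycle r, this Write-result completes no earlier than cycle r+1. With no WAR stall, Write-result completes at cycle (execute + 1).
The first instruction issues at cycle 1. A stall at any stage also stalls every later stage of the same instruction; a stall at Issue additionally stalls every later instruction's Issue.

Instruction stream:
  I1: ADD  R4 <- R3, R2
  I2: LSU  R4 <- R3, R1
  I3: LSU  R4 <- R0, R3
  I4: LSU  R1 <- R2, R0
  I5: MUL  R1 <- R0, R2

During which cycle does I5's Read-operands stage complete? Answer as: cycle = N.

cycle 1: I1 issues→ADD
cycle 2: I1 reads
cycle 4: I1 exec-done
cycle 5: I1 writes R4
cycle 6: I2 issues→LSU
cycle 7: I2 reads
cycle 8: I2 exec-done
cycle 9: I2 writes R4
cycle 10: I3 issues→LSU
cycle 11: I3 reads
cycle 12: I3 exec-done
cycle 13: I3 writes R4
cycle 14: I4 issues→LSU
cycle 15: I4 reads
cycle 16: I4 exec-done
cycle 17: I4 writes R1
cycle 18: I5 issues→MUL
cycle 19: I5 reads
cycle 25: I5 exec-done
cycle 26: I5 writes R1

cycle = 19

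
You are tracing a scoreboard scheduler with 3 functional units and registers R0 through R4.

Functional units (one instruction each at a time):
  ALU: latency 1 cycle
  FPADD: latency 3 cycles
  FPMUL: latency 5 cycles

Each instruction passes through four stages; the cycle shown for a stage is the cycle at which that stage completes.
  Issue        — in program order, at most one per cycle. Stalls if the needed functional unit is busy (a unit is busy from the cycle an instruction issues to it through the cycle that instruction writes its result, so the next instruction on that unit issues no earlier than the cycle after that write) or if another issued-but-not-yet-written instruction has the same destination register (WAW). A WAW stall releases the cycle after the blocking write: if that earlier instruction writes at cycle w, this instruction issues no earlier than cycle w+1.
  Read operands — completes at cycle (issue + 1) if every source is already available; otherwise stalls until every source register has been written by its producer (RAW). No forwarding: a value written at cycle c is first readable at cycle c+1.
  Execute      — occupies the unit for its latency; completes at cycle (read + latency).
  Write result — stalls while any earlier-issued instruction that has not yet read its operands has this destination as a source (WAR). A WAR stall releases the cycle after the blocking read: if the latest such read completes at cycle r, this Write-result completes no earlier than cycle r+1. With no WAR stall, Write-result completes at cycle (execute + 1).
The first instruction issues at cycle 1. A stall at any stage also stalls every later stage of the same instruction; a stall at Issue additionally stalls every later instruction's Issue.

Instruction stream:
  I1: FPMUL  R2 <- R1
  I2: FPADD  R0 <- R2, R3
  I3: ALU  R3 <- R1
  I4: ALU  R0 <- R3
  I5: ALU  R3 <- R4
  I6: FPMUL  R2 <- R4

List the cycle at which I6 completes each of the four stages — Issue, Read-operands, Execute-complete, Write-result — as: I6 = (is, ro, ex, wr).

I6 = (19, 20, 25, 26)

[1] issue I1 (FPMUL)
[2] I1 read-ops · issue I2 (FPADD)
[3] issue I3 (ALU)
[4] I3 read-ops
[5] I3 finished on ALU
[7] I1 finished on FPMUL
[8] I1→R2
[9] I2 read-ops
[10] I3→R3
[12] I2 finished on FPADD
[13] I2→R0
[14] issue I4 (ALU)
[15] I4 read-ops
[16] I4 finished on ALU
[17] I4→R0
[18] issue I5 (ALU)
[19] I5 read-ops · issue I6 (FPMUL)
[20] I5 finished on ALU · I6 read-ops
[21] I5→R3
[25] I6 finished on FPMUL
[26] I6→R2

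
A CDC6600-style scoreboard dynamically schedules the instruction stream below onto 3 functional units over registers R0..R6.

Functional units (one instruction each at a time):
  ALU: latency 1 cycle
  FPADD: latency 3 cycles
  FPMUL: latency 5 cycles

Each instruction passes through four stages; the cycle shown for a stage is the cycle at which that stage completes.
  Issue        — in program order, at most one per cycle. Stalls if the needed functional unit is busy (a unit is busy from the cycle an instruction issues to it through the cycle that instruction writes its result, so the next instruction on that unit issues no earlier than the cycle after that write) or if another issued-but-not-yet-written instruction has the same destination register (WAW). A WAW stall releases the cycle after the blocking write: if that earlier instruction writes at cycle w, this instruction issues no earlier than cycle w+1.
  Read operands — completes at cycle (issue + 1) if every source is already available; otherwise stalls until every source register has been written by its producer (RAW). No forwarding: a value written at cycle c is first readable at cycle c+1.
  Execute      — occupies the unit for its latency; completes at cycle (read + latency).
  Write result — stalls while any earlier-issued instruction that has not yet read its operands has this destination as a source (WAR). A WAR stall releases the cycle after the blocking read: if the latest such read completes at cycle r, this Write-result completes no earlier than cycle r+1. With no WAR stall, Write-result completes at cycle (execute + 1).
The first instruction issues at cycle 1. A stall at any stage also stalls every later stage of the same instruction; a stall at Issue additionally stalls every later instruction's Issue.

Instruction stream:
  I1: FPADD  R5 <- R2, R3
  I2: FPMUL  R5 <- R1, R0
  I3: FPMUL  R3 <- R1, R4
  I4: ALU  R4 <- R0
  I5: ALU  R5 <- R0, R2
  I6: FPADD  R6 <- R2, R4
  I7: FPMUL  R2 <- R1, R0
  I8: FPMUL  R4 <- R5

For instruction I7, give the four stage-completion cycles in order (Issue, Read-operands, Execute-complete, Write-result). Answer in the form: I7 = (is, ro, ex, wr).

t=1  I1 issues→FPADD
t=2  I1 reads
t=5  I1 exec-done
t=6  I1 writes R5
t=7  I2 issues→FPMUL
t=8  I2 reads
t=13  I2 exec-done
t=14  I2 writes R5
t=15  I3 issues→FPMUL
t=16  I3 reads | I4 issues→ALU
t=17  I4 reads
t=18  I4 exec-done
t=19  I4 writes R4
t=20  I5 issues→ALU
t=21  I3 exec-done | I5 reads | I6 issues→FPADD
t=22  I3 writes R3 | I5 exec-done | I6 reads
t=23  I5 writes R5 | I7 issues→FPMUL
t=24  I7 reads
t=25  I6 exec-done
t=26  I6 writes R6
t=29  I7 exec-done
t=30  I7 writes R2
t=31  I8 issues→FPMUL
t=32  I8 reads
t=37  I8 exec-done
t=38  I8 writes R4

I7 = (23, 24, 29, 30)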